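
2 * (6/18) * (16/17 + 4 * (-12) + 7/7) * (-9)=276.35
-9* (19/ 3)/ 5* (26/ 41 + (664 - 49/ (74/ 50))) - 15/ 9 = -32772040/ 4551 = -7201.06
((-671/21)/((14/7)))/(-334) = 671/14028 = 0.05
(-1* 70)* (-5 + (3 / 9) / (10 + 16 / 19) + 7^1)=-43925 / 309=-142.15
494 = 494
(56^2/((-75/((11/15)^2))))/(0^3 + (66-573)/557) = 211356992/8555625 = 24.70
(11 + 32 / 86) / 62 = 489 / 2666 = 0.18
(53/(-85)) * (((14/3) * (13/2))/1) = -4823/255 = -18.91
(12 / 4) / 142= 3 / 142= 0.02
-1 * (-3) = 3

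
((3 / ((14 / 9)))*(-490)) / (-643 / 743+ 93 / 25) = -17553375 / 53024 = -331.05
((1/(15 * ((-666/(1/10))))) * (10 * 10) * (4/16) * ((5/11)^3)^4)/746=-244140625/9355705205859328536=-0.00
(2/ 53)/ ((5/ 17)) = 34/ 265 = 0.13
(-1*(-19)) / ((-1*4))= -19 / 4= -4.75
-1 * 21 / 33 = -7 / 11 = -0.64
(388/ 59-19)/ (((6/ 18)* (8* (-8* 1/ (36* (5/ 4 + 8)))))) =732267/ 3776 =193.93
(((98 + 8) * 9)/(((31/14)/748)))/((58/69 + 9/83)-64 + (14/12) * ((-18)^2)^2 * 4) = 57214379376/86962051973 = 0.66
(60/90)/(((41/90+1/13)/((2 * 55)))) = 85800/623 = 137.72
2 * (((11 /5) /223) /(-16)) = -11 /8920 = -0.00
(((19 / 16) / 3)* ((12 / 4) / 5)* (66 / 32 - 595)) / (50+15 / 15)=-180253 / 65280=-2.76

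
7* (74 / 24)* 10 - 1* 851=-3811 / 6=-635.17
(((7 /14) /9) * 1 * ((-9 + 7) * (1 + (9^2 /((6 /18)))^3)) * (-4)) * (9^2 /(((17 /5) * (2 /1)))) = 1291401720 /17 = 75964807.06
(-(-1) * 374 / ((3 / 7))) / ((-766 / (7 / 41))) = -9163 / 47109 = -0.19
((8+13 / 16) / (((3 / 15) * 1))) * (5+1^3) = 2115 / 8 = 264.38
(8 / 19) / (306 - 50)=1 / 608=0.00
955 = 955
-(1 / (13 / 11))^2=-121 / 169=-0.72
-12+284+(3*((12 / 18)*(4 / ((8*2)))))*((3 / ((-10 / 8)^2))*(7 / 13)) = 88568 / 325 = 272.52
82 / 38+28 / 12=256 / 57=4.49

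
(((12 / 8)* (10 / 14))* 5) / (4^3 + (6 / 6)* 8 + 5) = 75 / 1078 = 0.07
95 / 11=8.64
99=99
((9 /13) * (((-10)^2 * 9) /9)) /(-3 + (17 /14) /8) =-100800 /4147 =-24.31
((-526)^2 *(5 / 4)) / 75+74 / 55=761081 / 165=4612.61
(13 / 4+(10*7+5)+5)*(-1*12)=-999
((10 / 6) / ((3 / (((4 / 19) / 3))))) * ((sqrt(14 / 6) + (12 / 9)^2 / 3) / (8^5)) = 5 / 7091712 + 5 * sqrt(21) / 12607488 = 0.00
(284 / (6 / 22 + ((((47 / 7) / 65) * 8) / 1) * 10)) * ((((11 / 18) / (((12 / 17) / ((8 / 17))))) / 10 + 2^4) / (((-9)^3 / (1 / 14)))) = -43972643 / 840956175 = -0.05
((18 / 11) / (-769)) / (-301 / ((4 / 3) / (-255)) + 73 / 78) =-2808 / 75965888779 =-0.00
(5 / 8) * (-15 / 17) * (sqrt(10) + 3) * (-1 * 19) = 4275 / 136 + 1425 * sqrt(10) / 136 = 64.57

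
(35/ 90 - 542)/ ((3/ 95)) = -926155/ 54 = -17151.02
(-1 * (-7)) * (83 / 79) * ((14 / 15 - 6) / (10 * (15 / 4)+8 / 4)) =-88312 / 93615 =-0.94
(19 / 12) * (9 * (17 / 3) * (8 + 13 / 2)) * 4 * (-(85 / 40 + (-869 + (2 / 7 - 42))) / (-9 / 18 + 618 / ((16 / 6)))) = 476602327 / 25900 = 18401.63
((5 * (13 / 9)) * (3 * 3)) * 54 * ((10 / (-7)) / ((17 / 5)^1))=-175500 / 119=-1474.79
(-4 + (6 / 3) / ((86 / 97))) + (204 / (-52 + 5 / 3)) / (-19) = -188859 / 123367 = -1.53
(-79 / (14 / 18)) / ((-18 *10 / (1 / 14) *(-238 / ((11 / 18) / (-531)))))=869 / 4458615840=0.00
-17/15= -1.13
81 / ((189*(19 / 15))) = 0.34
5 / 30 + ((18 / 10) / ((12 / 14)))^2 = 1373 / 300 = 4.58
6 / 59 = 0.10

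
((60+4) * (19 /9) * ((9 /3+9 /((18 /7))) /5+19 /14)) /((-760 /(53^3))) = -36921496 /525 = -70326.66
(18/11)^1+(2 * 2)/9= 206/99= 2.08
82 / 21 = 3.90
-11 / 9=-1.22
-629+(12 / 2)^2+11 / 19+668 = 1436 / 19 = 75.58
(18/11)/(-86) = -9/473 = -0.02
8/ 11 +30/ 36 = 1.56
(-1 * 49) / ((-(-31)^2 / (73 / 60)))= 3577 / 57660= 0.06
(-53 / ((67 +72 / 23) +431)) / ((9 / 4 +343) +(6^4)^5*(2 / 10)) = -530 / 3664424537407457229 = -0.00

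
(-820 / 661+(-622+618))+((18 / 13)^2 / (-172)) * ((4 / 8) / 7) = -352473973 / 67248818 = -5.24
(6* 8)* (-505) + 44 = -24196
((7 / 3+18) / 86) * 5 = 305 / 258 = 1.18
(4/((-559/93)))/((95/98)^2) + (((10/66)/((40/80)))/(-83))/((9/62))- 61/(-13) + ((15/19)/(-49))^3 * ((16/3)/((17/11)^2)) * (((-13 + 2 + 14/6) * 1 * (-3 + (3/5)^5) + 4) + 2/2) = 318043455600763228579/80340262048801529775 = 3.96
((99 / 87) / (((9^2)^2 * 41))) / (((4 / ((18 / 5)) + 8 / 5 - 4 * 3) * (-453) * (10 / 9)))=1 / 1105242084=0.00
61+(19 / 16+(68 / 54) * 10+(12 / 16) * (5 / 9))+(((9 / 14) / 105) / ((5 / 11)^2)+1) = 76.23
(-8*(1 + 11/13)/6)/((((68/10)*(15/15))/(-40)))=3200/221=14.48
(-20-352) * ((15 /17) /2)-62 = -3844 /17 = -226.12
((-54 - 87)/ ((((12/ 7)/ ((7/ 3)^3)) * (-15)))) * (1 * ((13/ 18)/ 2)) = 1467011/ 58320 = 25.15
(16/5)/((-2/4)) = -32/5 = -6.40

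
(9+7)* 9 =144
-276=-276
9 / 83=0.11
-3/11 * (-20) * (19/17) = 1140/187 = 6.10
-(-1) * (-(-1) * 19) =19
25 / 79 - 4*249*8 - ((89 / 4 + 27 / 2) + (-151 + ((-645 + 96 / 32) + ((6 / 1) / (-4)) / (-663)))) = -7210.44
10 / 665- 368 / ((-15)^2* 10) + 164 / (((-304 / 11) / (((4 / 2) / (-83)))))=-137227 / 24837750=-0.01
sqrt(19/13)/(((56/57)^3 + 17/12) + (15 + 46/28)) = 5185404* sqrt(247)/1281321275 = 0.06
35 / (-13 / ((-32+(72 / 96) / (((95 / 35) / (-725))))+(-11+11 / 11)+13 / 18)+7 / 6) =6940878 / 242033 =28.68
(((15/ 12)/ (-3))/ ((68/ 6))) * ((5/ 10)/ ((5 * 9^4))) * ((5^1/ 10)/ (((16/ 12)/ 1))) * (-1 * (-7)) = -7/ 4758912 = -0.00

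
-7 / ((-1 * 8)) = 7 / 8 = 0.88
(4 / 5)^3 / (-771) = -0.00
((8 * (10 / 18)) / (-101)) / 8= -5 / 909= -0.01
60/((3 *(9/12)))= 80/3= 26.67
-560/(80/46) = -322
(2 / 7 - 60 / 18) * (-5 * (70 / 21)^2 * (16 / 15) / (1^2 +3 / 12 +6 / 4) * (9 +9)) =819200 / 693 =1182.11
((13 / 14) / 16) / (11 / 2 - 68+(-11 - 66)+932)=13 / 177520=0.00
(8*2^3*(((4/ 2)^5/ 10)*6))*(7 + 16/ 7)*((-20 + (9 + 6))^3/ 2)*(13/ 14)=-32448000/ 49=-662204.08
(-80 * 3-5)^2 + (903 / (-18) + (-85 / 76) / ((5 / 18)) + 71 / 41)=140155823 / 2337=59972.54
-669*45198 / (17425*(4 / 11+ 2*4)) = -166306041 / 801550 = -207.48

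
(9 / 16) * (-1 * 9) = -5.06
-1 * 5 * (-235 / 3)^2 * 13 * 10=-35896250 / 9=-3988472.22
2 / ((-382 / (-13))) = 13 / 191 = 0.07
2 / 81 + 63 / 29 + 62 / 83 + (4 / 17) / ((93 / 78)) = 322775095 / 102747609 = 3.14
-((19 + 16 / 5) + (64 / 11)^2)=-33911 / 605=-56.05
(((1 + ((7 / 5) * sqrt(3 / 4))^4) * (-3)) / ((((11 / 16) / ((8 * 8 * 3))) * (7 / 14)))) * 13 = -473376384 / 6875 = -68854.75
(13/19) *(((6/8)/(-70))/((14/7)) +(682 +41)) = 5263401/10640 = 494.68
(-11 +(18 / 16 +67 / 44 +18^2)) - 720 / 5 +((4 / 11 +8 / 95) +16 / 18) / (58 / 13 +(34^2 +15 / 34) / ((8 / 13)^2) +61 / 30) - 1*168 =3.65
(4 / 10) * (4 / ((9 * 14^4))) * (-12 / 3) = -0.00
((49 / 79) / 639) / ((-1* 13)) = -49 / 656253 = -0.00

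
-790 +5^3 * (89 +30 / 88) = 456615 / 44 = 10377.61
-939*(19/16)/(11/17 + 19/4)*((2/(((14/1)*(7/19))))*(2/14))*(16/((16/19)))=-109490217/503524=-217.45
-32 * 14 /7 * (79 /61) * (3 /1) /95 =-15168 /5795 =-2.62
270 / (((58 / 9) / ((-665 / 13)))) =-807975 / 377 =-2143.17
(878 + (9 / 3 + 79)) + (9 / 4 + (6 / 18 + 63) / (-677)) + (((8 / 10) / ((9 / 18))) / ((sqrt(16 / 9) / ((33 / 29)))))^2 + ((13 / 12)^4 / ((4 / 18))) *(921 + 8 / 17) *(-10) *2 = -31573136401311353 / 278757187200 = -113263.94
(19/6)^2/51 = 361/1836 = 0.20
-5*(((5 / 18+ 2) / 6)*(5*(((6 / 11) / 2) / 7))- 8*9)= 996895 / 2772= 359.63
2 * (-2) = -4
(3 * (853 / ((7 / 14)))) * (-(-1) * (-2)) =-10236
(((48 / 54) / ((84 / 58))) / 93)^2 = 13456 / 308950929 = 0.00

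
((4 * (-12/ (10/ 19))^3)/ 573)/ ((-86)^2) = -493848/ 44144875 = -0.01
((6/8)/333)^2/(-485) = -1/95610960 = -0.00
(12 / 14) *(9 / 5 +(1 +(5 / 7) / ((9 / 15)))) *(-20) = -3352 / 49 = -68.41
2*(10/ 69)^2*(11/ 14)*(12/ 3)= 4400/ 33327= 0.13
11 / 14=0.79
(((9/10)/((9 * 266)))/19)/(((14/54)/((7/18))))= 3/101080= 0.00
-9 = -9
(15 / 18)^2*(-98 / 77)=-175 / 198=-0.88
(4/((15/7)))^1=28/15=1.87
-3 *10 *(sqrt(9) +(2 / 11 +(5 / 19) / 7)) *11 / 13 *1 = -141300 / 1729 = -81.72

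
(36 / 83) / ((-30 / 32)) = -192 / 415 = -0.46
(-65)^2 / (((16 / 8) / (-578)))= -1221025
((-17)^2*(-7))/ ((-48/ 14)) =14161/ 24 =590.04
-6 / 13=-0.46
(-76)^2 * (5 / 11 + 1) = 92416 / 11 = 8401.45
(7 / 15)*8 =56 / 15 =3.73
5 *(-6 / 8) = -15 / 4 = -3.75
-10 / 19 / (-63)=10 / 1197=0.01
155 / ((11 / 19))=2945 / 11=267.73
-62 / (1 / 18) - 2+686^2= 469478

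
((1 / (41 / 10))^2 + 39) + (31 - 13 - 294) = -398297 / 1681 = -236.94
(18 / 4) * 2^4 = 72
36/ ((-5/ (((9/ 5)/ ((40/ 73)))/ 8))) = -5913/ 2000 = -2.96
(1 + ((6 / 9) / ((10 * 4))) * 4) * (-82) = -1312 / 15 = -87.47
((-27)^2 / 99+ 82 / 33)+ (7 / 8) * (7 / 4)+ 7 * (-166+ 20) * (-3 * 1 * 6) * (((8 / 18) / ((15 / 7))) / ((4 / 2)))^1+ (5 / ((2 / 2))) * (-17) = 3228039 / 1760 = 1834.11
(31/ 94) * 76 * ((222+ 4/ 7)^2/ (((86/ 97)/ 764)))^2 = 9529833175293742722055808/ 208654103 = 45672876968509661.76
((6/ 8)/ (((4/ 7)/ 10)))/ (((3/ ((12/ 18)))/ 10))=175/ 6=29.17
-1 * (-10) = 10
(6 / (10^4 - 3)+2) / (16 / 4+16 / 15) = 75000 / 189943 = 0.39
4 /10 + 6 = 32 /5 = 6.40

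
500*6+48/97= 291048/97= 3000.49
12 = 12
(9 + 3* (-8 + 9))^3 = 1728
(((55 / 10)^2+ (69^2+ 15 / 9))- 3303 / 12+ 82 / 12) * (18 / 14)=81441 / 14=5817.21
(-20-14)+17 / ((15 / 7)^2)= -6817 / 225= -30.30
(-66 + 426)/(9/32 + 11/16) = 371.61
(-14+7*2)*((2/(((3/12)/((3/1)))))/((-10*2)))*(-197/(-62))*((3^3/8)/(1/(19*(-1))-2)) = 0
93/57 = 31/19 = 1.63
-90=-90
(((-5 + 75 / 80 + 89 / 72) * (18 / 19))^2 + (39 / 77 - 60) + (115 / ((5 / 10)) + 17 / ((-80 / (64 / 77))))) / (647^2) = 0.00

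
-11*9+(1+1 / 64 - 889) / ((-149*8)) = -7495681 / 76288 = -98.26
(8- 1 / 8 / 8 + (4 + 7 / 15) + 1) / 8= 12913 / 7680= 1.68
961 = 961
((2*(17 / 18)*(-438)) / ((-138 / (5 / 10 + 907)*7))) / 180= 150161 / 34776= 4.32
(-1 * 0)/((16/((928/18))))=0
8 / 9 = 0.89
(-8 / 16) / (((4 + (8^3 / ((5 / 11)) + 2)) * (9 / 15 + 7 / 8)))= -50 / 167029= -0.00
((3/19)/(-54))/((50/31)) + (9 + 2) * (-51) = -9593131/17100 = -561.00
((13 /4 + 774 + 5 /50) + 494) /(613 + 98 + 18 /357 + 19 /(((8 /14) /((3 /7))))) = 3025813 /1726215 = 1.75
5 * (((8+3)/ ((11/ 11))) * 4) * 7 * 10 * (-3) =-46200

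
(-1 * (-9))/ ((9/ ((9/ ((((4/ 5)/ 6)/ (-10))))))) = -675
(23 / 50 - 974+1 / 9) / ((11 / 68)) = -6017.56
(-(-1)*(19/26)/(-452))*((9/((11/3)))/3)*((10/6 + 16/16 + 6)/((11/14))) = -399/27346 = -0.01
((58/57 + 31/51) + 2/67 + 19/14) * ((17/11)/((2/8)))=1825346/98021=18.62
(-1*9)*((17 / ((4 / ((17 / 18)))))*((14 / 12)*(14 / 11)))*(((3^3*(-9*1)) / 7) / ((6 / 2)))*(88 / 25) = 54621 / 25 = 2184.84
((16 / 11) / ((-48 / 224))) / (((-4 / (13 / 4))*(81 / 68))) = 12376 / 2673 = 4.63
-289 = -289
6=6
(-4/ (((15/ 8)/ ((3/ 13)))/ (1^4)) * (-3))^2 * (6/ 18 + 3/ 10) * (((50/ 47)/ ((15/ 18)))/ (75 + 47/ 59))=2582784/ 111003425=0.02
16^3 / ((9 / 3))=4096 / 3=1365.33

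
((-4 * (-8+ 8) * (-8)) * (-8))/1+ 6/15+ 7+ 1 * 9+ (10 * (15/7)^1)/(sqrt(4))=949/35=27.11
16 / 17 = 0.94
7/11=0.64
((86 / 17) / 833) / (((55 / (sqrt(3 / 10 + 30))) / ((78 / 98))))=1677*sqrt(3030) / 190819475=0.00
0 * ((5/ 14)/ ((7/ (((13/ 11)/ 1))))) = 0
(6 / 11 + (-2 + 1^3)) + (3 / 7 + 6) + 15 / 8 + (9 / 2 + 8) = 12535 / 616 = 20.35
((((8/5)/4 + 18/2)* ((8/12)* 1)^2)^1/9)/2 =94/405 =0.23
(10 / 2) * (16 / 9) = 80 / 9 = 8.89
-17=-17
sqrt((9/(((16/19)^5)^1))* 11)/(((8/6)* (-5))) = -3249* sqrt(209)/20480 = -2.29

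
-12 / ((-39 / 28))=112 / 13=8.62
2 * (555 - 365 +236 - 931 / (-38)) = 901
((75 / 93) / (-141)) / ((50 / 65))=-65 / 8742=-0.01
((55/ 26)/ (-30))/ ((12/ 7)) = -77/ 1872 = -0.04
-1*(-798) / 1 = 798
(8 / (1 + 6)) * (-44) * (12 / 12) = -352 / 7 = -50.29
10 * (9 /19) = 90 /19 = 4.74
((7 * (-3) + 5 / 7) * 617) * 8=-700912 / 7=-100130.29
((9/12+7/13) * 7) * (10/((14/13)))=335/4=83.75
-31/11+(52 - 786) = -8105/11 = -736.82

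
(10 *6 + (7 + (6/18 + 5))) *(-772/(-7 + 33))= -2147.74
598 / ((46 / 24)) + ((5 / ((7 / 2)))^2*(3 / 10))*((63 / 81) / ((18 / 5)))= 58993 / 189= 312.13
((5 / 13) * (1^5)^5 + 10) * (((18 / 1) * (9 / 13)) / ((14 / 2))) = 21870 / 1183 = 18.49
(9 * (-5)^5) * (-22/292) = 309375/146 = 2119.01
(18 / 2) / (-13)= -9 / 13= -0.69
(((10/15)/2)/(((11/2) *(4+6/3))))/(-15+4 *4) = 1/99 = 0.01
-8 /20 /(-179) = 2 /895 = 0.00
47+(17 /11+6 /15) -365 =-316.05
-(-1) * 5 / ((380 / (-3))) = -3 / 76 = -0.04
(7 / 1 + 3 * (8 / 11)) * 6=606 / 11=55.09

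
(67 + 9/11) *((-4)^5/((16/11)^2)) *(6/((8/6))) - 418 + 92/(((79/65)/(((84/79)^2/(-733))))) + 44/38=-1017108051423084/6866554153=-148124.96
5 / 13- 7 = -6.62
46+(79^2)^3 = 243087455567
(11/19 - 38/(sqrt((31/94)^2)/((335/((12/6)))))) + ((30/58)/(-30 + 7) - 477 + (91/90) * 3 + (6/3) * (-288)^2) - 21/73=146113.98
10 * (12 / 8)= 15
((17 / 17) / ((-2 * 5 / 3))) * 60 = -18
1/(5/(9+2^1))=11/5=2.20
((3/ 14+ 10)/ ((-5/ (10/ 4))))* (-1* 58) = 4147/ 14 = 296.21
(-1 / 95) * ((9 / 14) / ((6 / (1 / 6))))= -1 / 5320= -0.00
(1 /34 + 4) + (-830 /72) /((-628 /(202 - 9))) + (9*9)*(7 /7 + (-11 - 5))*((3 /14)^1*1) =-680080519 /2690352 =-252.78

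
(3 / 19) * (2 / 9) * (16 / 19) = 32 / 1083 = 0.03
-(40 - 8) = -32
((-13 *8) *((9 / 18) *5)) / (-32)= 65 / 8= 8.12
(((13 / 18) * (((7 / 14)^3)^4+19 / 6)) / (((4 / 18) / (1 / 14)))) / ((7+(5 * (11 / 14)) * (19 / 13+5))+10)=6576635 / 379158528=0.02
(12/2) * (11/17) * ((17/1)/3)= 22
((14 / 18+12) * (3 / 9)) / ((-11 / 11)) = -115 / 27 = -4.26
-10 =-10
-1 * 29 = -29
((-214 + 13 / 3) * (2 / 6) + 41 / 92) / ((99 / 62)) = -1782469 / 40986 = -43.49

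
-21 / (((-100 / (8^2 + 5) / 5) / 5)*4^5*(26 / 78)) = 4347 / 4096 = 1.06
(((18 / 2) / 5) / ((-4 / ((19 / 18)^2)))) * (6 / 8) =-361 / 960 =-0.38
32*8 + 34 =290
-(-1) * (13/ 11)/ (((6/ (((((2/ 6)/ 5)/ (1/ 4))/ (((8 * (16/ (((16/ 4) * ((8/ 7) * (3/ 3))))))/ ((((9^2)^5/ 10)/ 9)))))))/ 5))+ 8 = 363389.41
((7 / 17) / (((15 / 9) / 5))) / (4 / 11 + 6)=33 / 170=0.19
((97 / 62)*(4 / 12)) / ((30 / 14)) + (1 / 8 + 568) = 6342991 / 11160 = 568.37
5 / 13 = 0.38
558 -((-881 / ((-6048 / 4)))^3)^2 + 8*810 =7037.96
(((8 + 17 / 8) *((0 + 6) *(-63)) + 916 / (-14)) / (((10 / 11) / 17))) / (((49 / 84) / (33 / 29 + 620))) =-220285282107 / 2842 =-77510655.21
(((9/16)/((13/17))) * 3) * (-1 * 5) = -2295/208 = -11.03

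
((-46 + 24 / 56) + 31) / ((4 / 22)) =-80.14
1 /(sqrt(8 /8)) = 1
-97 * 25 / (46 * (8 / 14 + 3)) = -14.76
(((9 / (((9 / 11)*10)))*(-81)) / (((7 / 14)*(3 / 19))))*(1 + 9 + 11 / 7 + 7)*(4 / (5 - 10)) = 586872 / 35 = 16767.77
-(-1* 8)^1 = 8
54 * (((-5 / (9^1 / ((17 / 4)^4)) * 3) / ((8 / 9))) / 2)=-33826005 / 2048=-16516.60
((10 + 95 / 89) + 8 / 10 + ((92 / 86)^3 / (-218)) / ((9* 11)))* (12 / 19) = 7.50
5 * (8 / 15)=8 / 3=2.67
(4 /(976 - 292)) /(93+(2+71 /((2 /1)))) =2 /44631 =0.00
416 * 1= 416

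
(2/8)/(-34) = -1/136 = -0.01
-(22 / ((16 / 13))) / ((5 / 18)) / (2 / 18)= -11583 / 20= -579.15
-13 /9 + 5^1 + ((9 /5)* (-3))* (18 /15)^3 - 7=-71863 /5625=-12.78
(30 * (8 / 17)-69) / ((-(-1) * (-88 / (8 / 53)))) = 933 / 9911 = 0.09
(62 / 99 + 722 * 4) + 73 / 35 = 10016317 / 3465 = 2890.71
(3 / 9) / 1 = 1 / 3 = 0.33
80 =80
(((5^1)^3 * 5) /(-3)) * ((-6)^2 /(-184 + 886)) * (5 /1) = -6250 /117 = -53.42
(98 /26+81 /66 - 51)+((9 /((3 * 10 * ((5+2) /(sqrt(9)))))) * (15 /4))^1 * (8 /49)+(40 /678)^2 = -517694690609 /11273520258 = -45.92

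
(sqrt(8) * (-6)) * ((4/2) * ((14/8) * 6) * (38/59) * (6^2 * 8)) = -2757888 * sqrt(2)/59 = -66105.81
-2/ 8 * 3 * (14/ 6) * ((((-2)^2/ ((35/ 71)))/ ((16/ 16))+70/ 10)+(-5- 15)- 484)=17111/ 20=855.55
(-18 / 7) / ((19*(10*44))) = -9 / 29260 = -0.00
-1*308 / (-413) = 44 / 59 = 0.75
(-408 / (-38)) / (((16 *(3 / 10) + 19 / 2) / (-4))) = -3.00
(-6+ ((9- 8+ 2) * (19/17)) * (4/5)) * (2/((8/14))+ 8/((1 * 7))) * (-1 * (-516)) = -945828/119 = -7948.13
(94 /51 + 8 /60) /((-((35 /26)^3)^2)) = -7413978624 /22321796875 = -0.33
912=912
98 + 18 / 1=116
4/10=2/5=0.40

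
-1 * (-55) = 55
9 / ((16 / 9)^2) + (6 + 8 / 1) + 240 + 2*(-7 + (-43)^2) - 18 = 1004249 / 256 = 3922.85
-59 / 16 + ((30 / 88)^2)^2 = -13770479 / 3748096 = -3.67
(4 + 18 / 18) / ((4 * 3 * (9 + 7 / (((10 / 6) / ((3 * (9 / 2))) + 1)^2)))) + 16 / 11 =3369001 / 2271456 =1.48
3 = 3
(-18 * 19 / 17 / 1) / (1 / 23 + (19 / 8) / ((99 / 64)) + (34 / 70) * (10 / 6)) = -2725569 / 323578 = -8.42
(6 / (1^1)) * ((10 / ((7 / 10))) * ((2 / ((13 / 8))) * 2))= 19200 / 91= 210.99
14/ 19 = 0.74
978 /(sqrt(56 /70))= 489 * sqrt(5)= 1093.44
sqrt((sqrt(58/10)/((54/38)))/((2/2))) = 3625^(1/4) * sqrt(57)/45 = 1.30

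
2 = 2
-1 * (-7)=7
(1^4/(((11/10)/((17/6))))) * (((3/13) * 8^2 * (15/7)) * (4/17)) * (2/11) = 38400/11011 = 3.49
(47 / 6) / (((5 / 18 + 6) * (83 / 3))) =423 / 9379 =0.05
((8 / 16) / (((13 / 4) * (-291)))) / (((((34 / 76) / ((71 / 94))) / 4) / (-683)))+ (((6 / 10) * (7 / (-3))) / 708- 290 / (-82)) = 873486488687 / 146234210460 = 5.97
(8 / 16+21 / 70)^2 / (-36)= -4 / 225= -0.02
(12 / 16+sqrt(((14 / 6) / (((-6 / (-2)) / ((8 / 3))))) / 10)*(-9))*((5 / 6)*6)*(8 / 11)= 30 / 11 - 16*sqrt(105) / 11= -12.18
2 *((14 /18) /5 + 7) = 644 /45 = 14.31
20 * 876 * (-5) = -87600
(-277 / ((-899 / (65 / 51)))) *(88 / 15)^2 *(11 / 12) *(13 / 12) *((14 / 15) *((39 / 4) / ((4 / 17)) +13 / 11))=297419233111 / 557065350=533.90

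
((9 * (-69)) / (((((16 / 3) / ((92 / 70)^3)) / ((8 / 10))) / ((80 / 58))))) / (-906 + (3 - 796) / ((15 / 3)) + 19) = 90668484 / 325018225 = 0.28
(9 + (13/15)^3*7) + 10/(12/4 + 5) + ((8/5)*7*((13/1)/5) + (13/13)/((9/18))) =620011/13500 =45.93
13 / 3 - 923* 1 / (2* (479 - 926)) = 1599 / 298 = 5.37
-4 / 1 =-4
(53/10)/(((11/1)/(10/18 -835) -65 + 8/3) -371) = -119409/9763297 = -0.01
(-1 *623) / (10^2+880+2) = -623 / 982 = -0.63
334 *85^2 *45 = 108591750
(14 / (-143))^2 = 196 / 20449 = 0.01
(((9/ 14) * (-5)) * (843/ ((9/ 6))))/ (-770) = 2529/ 1078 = 2.35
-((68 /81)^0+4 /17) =-21 /17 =-1.24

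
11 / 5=2.20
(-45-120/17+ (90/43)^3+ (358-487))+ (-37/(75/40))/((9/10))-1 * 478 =-24517051004/36493713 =-671.82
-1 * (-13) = 13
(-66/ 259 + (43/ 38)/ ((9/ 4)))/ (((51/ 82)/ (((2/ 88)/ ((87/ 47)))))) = 10586938/ 2161613223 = 0.00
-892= -892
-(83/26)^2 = -6889/676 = -10.19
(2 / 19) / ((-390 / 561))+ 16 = 19573 / 1235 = 15.85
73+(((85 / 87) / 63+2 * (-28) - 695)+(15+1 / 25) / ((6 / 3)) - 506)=-1176.46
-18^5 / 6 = -314928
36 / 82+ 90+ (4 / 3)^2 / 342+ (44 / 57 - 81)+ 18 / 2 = 1212520 / 63099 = 19.22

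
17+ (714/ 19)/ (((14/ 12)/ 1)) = 935/ 19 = 49.21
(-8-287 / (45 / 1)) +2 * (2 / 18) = -637 / 45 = -14.16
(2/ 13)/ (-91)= -2/ 1183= -0.00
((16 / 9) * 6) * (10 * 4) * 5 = 6400 / 3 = 2133.33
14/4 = 7/2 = 3.50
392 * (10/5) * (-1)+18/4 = -1559/2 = -779.50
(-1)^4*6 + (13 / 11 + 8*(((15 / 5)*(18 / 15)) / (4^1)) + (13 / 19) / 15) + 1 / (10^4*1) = 90460627 / 6270000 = 14.43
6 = 6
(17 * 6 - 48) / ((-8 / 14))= -189 / 2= -94.50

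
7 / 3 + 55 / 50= 103 / 30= 3.43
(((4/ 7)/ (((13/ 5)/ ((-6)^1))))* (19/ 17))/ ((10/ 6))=-1368/ 1547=-0.88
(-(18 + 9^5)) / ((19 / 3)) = -177201 / 19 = -9326.37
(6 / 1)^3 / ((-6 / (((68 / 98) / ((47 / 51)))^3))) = -15.37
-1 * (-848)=848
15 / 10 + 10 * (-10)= -197 / 2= -98.50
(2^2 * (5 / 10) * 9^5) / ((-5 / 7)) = -826686 / 5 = -165337.20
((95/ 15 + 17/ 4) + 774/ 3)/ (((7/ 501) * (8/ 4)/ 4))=538241/ 14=38445.79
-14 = -14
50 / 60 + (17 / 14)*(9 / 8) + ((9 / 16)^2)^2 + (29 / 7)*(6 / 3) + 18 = 39340597 / 1376256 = 28.59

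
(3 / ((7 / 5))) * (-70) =-150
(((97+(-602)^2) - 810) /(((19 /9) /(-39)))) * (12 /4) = -20045295.95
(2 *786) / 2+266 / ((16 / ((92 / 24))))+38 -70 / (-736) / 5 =887.75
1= 1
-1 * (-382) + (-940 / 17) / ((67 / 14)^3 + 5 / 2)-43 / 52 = 103521596491 / 271938732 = 380.68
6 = 6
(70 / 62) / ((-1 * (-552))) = 0.00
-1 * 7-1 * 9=-16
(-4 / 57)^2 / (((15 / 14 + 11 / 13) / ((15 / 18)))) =7280 / 3401703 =0.00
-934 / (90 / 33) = -5137 / 15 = -342.47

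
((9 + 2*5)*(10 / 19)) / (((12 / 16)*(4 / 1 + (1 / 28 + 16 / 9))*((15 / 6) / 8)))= 10752 / 1465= 7.34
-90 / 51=-30 / 17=-1.76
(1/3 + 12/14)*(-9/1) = -75/7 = -10.71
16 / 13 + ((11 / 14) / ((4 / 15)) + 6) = 7409 / 728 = 10.18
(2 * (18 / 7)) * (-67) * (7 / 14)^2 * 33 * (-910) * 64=165559680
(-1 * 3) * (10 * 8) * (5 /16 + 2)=-555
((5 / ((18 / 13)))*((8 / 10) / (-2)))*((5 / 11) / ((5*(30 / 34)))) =-221 / 1485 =-0.15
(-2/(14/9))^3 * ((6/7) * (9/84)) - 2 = -73789/33614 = -2.20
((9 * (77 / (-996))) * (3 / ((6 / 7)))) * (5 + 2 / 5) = -43659 / 3320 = -13.15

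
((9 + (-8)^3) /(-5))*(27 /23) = 13581 /115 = 118.10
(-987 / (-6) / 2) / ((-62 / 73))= -24017 / 248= -96.84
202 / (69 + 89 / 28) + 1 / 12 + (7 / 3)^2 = 605795 / 72756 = 8.33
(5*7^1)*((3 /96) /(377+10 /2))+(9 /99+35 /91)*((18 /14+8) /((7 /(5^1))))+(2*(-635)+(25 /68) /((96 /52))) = -425624730955 /336025536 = -1266.64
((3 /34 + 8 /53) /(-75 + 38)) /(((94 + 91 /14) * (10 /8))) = -1724 /33503685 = -0.00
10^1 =10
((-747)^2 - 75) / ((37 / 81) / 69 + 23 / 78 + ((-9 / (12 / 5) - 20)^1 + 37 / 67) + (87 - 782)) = -777.18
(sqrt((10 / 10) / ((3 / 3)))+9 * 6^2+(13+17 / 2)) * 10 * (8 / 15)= 1848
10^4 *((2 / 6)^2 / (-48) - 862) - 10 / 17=-3956590895 / 459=-8620023.74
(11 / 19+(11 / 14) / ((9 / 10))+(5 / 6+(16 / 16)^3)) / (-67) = -7865 / 160398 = -0.05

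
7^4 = 2401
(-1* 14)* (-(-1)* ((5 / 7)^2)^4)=-0.95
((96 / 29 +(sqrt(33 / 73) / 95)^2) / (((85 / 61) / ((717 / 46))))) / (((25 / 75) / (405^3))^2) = 878940550591663011937907625 / 597633334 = 1470702018424666740.46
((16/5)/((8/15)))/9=2/3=0.67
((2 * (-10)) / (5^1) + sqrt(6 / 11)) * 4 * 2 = -32 + 8 * sqrt(66) / 11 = -26.09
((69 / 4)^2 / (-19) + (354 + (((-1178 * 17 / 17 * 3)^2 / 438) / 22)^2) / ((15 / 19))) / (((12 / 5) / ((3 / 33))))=2085921366718315 / 25874895552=80615.64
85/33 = 2.58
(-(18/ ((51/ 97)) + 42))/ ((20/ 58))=-18792/ 85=-221.08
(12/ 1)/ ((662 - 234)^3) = 3/ 19600688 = 0.00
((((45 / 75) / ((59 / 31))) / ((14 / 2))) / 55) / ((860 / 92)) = 2139 / 24418625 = 0.00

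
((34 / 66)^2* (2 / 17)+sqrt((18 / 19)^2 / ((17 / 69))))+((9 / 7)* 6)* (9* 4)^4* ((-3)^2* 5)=18* sqrt(1173) / 323+4444717432558 / 7623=583066699.08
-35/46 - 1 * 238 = -238.76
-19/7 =-2.71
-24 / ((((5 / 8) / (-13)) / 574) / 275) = 78798720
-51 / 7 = -7.29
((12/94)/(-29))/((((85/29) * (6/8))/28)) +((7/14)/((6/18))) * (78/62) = 453527/247690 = 1.83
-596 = -596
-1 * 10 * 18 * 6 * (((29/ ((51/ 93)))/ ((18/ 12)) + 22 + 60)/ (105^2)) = -9568/ 833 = -11.49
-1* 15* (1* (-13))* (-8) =-1560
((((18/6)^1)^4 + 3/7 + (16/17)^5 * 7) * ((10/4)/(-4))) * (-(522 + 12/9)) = 28324.80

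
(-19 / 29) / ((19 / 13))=-13 / 29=-0.45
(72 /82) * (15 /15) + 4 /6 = 190 /123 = 1.54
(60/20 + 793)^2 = 633616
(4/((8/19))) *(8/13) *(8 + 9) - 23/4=4869/52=93.63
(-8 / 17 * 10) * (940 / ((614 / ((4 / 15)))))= -30080 / 15657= -1.92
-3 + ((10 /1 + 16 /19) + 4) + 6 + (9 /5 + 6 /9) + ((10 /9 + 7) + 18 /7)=185483 /5985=30.99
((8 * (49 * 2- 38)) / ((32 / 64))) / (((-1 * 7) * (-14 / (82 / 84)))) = 3280 / 343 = 9.56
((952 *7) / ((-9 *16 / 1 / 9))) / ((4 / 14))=-5831 / 4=-1457.75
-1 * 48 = -48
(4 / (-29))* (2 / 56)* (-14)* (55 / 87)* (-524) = -57640 / 2523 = -22.85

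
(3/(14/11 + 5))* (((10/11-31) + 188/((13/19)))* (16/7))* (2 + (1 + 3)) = 1604.85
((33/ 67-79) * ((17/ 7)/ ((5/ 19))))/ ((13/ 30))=-10193880/ 6097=-1671.95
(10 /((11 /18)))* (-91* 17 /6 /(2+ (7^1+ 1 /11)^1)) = -464.10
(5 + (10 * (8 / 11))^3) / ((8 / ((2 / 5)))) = 103731 / 5324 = 19.48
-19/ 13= -1.46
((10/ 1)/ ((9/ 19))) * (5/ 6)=475/ 27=17.59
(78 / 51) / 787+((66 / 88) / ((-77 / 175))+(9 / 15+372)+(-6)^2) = 1197653663 / 2943380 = 406.90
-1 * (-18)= 18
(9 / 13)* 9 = 81 / 13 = 6.23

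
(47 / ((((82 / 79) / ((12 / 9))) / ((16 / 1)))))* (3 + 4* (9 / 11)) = 2732768 / 451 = 6059.35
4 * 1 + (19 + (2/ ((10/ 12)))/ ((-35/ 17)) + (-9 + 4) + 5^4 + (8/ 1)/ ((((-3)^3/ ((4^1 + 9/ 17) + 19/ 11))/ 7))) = 61738081/ 98175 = 628.86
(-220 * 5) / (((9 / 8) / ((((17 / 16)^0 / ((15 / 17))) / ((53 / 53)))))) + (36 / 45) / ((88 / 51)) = -3289823 / 2970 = -1107.68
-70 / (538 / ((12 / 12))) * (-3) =105 / 269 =0.39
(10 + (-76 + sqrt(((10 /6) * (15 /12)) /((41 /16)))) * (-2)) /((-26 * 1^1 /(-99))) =8019 /13 - 330 * sqrt(123) /533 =609.98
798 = 798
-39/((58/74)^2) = -53391/841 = -63.49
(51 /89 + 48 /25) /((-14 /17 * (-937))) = 94299 /29187550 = 0.00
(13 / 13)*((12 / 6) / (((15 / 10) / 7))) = 28 / 3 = 9.33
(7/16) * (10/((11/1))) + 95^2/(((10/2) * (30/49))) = 778421/264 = 2948.56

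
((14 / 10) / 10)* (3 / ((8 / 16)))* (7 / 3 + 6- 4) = 3.64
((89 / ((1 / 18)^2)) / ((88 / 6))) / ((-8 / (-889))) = 19226403 / 88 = 218481.85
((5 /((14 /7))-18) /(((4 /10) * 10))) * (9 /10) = -279 /80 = -3.49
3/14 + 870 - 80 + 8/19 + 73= 229727/266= 863.64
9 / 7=1.29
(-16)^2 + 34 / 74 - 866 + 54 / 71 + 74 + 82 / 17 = -23667325 / 44659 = -529.96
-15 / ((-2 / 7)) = 105 / 2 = 52.50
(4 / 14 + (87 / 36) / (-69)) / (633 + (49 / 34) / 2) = 24701 / 62441757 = 0.00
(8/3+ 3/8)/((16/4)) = 73/96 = 0.76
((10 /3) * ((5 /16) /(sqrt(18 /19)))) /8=25 * sqrt(38) /1152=0.13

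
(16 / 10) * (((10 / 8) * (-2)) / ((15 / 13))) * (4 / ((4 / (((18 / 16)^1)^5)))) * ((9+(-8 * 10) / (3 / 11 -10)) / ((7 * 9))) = -52398333 / 30679040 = -1.71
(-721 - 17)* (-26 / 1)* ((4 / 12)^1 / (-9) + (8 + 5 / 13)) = 480520 / 3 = 160173.33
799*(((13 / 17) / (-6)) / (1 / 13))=-7943 / 6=-1323.83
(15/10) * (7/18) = 7/12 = 0.58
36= 36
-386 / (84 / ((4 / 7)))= -2.63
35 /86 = 0.41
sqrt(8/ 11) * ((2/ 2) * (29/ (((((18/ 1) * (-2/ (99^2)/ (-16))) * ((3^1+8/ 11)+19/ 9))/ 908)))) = 1032319728 * sqrt(22)/ 289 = 16754355.44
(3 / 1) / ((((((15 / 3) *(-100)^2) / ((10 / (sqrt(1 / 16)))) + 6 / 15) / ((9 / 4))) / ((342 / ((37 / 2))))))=7695 / 77108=0.10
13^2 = 169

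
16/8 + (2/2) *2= 4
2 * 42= 84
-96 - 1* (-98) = 2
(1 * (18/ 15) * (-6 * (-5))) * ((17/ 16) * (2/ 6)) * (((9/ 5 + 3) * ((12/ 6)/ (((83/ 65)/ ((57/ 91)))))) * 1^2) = 34884/ 581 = 60.04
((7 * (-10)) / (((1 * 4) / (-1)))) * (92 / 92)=35 / 2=17.50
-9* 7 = -63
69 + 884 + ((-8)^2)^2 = 5049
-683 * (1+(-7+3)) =2049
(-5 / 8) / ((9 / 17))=-85 / 72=-1.18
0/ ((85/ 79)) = 0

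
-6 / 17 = -0.35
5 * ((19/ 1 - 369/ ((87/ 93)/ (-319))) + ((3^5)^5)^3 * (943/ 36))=318664211563164622055478891688661523905/ 4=79666052890791155513869720000000000000.00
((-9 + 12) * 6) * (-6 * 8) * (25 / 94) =-10800 / 47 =-229.79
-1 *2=-2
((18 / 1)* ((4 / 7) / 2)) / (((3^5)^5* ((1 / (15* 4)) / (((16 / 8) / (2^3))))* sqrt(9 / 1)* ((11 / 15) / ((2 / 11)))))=200 / 26579757488823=0.00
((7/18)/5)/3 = 7/270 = 0.03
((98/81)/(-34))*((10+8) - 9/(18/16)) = -0.36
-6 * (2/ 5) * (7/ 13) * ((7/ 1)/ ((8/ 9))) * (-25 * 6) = 19845/ 13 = 1526.54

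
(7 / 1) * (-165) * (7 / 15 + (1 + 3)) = -5159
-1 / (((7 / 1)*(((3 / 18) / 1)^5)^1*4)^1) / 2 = -972 / 7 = -138.86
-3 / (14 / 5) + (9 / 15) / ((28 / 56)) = 9 / 70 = 0.13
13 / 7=1.86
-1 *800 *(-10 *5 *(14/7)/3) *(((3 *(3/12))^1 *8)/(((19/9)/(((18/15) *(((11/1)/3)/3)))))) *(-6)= -12672000/19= -666947.37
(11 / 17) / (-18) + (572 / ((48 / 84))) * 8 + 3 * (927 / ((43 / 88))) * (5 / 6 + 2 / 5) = 988645691 / 65790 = 15027.29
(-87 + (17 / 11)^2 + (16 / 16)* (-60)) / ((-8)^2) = -8749 / 3872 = -2.26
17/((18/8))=68/9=7.56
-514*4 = -2056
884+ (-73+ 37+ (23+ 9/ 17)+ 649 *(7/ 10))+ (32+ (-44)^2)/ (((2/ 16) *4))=894511/ 170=5261.83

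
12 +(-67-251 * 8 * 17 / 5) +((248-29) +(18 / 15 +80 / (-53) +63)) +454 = -325765 / 53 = -6146.51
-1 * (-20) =20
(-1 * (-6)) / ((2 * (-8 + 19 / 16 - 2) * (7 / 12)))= -192 / 329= -0.58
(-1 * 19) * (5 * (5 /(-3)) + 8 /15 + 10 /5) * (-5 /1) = -551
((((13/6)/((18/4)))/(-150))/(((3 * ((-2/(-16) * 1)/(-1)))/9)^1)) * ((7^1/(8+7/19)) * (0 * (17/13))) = 0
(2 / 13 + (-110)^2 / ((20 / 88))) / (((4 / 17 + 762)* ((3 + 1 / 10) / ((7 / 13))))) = 411812590 / 33943481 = 12.13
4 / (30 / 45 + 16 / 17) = 102 / 41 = 2.49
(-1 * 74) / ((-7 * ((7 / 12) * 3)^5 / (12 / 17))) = 909312 / 2000033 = 0.45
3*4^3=192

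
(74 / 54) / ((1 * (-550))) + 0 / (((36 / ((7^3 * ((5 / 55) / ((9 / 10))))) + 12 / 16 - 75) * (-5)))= -37 / 14850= -0.00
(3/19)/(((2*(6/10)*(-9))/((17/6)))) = -85/2052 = -0.04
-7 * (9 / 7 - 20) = 131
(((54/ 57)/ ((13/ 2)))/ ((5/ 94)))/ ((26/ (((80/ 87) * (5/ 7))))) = 0.07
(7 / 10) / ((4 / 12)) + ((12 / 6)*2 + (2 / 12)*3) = 33 / 5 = 6.60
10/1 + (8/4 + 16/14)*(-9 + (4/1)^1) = -40/7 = -5.71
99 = 99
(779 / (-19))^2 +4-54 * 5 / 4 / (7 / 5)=22915 / 14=1636.79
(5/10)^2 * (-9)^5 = -59049/4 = -14762.25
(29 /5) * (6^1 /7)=174 /35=4.97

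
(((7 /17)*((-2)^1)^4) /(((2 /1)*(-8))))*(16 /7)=-16 /17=-0.94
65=65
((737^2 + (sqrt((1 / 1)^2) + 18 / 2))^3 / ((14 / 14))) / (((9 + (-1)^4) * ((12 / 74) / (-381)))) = -753068286240450868961 / 20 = -37653414312022543448.05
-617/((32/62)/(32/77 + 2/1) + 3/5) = -8894055/11729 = -758.30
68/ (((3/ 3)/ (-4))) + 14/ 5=-1346/ 5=-269.20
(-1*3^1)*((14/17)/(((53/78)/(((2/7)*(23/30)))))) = -0.80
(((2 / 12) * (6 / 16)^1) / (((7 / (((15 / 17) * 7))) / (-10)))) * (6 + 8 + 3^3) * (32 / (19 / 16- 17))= 196800 / 4301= 45.76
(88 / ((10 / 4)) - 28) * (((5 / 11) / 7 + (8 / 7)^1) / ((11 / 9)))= 30132 / 4235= 7.11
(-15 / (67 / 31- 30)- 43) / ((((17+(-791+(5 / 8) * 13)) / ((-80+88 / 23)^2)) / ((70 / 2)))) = 31494093281280 / 2797140929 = 11259.39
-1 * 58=-58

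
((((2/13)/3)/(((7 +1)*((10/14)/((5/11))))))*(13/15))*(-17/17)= -0.00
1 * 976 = 976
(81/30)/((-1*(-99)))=3/110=0.03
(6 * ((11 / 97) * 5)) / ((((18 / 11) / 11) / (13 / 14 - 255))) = -5810.47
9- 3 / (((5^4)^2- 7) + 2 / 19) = 66795639 / 7421744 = 9.00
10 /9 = 1.11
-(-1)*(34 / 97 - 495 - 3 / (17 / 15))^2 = 672468881764 / 2719201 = 247303.85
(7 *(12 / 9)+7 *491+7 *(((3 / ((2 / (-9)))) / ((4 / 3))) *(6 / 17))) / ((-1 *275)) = -697949 / 56100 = -12.44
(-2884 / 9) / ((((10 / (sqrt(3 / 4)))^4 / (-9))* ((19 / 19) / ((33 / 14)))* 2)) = 30591 / 160000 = 0.19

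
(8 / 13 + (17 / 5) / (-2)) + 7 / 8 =-109 / 520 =-0.21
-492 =-492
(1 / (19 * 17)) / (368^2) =1 / 43741952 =0.00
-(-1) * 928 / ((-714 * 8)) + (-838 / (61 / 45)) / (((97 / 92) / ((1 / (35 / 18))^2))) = -11477420246 / 73932915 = -155.24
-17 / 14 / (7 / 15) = -255 / 98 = -2.60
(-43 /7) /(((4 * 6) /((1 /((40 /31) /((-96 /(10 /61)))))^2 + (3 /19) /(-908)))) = -31832607063317 /603820000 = -52718.70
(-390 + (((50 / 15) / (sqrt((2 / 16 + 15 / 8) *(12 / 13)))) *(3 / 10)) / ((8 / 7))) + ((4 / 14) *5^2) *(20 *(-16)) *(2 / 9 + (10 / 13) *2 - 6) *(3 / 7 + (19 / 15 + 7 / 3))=7 *sqrt(78) / 96 + 73853110 / 1911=38646.96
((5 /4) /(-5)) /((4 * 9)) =-1 /144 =-0.01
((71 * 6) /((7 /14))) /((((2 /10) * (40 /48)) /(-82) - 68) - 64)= -419184 /64945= -6.45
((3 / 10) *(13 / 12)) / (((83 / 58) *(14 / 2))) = 0.03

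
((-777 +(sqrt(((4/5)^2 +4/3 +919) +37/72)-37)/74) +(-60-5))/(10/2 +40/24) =-1011/8 +sqrt(3317354)/29600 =-126.31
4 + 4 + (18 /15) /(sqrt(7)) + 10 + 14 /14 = 6 * sqrt(7) /35 + 19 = 19.45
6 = 6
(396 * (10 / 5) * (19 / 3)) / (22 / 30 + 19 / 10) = 1904.81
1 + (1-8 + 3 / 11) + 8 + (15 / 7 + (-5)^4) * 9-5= 434400 / 77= 5641.56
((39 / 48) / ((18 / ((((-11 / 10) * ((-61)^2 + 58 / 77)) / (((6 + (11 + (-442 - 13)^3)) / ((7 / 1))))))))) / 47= 248365 / 850027934592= 0.00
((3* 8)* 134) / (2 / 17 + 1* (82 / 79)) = 2782.92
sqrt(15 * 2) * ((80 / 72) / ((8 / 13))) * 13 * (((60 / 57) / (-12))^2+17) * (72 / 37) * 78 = 2428036520 * sqrt(30) / 40071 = 331883.50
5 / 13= 0.38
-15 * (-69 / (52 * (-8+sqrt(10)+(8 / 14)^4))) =-654116435 / 217771879 - 662952115 * sqrt(10) / 1742175032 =-4.21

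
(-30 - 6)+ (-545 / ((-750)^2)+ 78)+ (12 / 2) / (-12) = 4668641 / 112500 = 41.50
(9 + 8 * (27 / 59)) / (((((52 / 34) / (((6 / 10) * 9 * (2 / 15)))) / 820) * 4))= 4685931 / 3835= 1221.89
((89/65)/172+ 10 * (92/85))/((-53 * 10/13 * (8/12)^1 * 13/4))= -6175899/50365900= -0.12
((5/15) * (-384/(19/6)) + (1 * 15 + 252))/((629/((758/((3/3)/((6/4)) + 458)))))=4894785/8222288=0.60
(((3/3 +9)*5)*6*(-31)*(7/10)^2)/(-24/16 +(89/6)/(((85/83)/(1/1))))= -166005/473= -350.96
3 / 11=0.27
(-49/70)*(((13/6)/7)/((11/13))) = -169/660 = -0.26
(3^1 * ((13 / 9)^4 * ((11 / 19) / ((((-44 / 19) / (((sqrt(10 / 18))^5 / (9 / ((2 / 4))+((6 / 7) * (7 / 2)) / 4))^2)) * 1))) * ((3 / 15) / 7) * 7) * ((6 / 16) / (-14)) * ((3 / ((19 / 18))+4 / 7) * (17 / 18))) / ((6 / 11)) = 1212385889 / 77908710655944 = 0.00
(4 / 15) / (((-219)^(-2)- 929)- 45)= -63948 / 233570065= -0.00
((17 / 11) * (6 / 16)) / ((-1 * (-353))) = 51 / 31064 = 0.00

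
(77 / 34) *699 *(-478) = -12863697 / 17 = -756688.06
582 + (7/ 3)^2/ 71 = 371947/ 639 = 582.08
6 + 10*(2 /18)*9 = 16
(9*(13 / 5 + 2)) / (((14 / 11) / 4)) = 4554 / 35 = 130.11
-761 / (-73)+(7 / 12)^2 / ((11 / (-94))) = 434593 / 57816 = 7.52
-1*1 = -1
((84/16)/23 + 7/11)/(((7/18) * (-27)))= -125/1518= -0.08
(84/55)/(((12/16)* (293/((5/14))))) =8/3223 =0.00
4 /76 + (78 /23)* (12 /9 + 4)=7927 /437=18.14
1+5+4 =10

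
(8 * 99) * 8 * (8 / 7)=50688 / 7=7241.14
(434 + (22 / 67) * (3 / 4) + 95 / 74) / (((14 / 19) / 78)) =800042139 / 17353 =46103.97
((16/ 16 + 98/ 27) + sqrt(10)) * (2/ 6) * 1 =sqrt(10)/ 3 + 125/ 81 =2.60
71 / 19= 3.74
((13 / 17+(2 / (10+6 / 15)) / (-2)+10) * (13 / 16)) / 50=9431 / 54400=0.17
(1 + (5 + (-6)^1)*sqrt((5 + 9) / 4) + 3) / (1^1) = 4-sqrt(14) / 2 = 2.13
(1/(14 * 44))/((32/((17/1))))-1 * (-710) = 13995537/19712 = 710.00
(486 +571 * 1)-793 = 264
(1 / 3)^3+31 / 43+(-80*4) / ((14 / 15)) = -2780240 / 8127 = -342.10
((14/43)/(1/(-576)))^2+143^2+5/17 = 1748260294/31433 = 55618.63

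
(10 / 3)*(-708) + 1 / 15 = -35399 / 15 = -2359.93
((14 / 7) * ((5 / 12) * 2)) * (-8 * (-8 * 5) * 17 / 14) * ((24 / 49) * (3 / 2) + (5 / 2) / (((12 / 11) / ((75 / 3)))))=116006300 / 3087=37578.98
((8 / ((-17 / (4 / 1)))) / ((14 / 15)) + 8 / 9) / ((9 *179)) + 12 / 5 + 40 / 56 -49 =-395857738 / 8626905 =-45.89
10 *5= 50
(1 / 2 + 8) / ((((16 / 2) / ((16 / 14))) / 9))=153 / 14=10.93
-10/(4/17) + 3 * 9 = -15.50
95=95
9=9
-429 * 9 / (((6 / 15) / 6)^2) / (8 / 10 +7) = -111375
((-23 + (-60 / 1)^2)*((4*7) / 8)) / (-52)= -25039 / 104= -240.76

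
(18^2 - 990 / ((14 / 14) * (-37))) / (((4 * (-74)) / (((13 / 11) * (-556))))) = 11725623 / 15059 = 778.65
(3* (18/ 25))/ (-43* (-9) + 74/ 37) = 54/ 9725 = 0.01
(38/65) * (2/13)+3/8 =3143/6760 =0.46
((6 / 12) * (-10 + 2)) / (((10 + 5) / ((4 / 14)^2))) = -16 / 735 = -0.02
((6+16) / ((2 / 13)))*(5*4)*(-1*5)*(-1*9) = 128700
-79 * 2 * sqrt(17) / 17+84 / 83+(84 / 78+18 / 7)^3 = 3100632508 / 62546393 - 158 * sqrt(17) / 17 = 11.25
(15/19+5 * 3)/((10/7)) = 210/19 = 11.05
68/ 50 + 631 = 15809/ 25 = 632.36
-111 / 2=-55.50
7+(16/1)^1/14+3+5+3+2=148/7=21.14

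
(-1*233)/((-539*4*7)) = 233/15092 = 0.02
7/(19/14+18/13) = 2.55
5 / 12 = 0.42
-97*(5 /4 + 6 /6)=-873 /4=-218.25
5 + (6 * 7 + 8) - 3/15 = 274/5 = 54.80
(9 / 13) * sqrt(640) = 72 * sqrt(10) / 13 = 17.51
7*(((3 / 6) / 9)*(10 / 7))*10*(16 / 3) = 800 / 27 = 29.63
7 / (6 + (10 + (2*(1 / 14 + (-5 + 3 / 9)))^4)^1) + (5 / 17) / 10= 0.03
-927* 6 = -5562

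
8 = 8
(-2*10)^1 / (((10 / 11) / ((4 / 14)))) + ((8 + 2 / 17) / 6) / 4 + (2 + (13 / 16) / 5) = -36033 / 9520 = -3.78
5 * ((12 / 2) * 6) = 180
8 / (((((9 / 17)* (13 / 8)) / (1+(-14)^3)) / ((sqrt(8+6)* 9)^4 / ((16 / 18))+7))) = -332117747360 / 9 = -36901971928.89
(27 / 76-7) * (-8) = 1010 / 19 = 53.16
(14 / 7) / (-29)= -2 / 29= -0.07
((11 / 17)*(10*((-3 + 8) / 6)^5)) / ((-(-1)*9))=171875 / 594864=0.29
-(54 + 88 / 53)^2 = -8702500 / 2809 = -3098.08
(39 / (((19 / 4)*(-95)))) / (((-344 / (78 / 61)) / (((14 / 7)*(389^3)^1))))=179063889498 / 4734515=37820.96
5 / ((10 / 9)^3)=729 / 200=3.64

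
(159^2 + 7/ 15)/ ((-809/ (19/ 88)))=-6.75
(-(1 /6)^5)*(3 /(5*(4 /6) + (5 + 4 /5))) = -5 /118368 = -0.00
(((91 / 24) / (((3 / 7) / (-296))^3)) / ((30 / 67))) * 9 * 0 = 0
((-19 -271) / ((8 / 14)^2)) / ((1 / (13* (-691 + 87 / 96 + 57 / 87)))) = 7959999.28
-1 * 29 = -29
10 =10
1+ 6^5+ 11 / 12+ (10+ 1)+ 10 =7798.92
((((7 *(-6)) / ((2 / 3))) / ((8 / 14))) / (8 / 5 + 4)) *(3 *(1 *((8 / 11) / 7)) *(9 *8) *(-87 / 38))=211410 / 209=1011.53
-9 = -9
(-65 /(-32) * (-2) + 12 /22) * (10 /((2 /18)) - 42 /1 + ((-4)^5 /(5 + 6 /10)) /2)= 11761 /77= 152.74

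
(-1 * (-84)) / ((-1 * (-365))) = 84 / 365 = 0.23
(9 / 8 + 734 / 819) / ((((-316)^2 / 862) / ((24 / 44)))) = 5707733 / 599735136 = 0.01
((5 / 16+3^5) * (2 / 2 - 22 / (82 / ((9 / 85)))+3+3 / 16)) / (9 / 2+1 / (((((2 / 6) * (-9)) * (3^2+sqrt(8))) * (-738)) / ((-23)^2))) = 223.87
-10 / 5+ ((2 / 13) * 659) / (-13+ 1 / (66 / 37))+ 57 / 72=-2397229 / 256152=-9.36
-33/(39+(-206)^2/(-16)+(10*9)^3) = -132/2905547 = -0.00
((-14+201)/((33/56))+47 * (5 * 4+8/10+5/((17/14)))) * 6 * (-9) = -6832044/85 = -80376.99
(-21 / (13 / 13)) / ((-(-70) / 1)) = -3 / 10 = -0.30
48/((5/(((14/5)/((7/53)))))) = 5088/25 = 203.52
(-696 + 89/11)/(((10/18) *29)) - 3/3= -69698/1595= -43.70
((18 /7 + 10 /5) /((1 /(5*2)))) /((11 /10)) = 3200 /77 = 41.56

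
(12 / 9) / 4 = 0.33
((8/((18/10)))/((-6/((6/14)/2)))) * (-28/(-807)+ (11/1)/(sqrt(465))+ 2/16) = -22 * sqrt(465)/5859-5155/203364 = -0.11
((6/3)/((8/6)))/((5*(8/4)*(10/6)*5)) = 9/500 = 0.02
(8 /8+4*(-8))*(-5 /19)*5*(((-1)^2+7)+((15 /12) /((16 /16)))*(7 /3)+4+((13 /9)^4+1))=412269775 /498636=826.80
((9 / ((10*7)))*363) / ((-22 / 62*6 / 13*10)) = -28.50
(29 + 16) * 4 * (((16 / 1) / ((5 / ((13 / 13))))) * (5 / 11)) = 2880 / 11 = 261.82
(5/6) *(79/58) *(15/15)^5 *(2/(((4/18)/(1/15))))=79/116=0.68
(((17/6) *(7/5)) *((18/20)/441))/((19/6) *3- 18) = -0.00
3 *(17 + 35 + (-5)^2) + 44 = 275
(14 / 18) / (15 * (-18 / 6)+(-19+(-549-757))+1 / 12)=-28 / 49317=-0.00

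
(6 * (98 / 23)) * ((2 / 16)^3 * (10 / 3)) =245 / 1472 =0.17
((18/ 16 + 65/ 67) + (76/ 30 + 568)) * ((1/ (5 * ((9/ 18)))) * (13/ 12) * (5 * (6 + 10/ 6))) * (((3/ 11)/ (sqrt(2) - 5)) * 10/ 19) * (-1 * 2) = 59851129 * sqrt(2)/ 504108 + 299255645/ 504108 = 761.54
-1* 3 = -3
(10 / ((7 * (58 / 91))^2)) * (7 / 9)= 5915 / 15138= 0.39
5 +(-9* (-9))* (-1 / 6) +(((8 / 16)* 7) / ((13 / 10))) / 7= -211 / 26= -8.12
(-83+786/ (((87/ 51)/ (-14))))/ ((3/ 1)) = -189475/ 87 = -2177.87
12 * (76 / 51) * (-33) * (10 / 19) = -5280 / 17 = -310.59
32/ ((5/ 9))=288/ 5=57.60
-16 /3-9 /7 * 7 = -43 /3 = -14.33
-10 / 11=-0.91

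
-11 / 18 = -0.61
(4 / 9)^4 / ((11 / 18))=512 / 8019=0.06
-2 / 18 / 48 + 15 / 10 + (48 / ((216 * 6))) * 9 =791 / 432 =1.83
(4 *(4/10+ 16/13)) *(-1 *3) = -1272/65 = -19.57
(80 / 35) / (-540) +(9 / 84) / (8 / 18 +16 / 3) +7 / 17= 1423741 / 3341520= 0.43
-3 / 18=-1 / 6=-0.17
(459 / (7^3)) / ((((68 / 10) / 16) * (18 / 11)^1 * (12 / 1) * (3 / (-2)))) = -110 / 1029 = -0.11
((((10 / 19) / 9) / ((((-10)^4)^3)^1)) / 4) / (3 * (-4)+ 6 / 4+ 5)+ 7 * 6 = 15800399999999999 / 376200000000000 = 42.00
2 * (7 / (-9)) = -14 / 9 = -1.56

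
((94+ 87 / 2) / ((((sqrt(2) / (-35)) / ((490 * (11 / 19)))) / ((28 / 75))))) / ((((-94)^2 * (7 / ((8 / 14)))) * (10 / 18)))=-177870 * sqrt(2) / 41971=-5.99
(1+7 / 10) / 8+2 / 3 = 211 / 240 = 0.88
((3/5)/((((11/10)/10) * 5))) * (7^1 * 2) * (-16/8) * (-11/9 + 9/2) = -3304/33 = -100.12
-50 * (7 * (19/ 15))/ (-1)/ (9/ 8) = 10640/ 27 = 394.07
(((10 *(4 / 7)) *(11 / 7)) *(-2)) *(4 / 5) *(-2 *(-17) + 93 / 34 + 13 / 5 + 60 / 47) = -114220128 / 195755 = -583.49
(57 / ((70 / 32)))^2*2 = 1663488 / 1225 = 1357.95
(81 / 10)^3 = 531441 / 1000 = 531.44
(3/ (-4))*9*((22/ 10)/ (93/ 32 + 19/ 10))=-2376/ 769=-3.09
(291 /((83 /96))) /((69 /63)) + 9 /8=4710429 /15272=308.44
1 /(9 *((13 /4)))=4 /117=0.03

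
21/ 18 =7/ 6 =1.17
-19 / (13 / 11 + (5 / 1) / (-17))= -3553 / 166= -21.40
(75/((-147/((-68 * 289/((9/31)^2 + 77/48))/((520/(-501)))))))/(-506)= 28385014716/2510404897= 11.31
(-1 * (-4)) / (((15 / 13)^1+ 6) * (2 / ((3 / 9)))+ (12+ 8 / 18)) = 0.07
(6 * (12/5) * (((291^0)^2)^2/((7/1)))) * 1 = 72/35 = 2.06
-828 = -828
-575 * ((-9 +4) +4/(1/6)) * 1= -10925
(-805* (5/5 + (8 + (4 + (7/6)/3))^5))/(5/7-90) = 621512287708697/236196000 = 2631341.29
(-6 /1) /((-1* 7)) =6 /7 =0.86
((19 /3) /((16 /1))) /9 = 19 /432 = 0.04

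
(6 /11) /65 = 6 /715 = 0.01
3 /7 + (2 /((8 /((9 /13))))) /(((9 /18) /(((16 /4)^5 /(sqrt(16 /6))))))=217.49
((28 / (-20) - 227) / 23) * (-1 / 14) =571 / 805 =0.71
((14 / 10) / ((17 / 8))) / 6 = 28 / 255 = 0.11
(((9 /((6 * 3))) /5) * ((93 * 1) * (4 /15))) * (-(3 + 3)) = -372 /25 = -14.88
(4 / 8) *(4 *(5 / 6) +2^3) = 17 / 3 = 5.67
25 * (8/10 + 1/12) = 265/12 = 22.08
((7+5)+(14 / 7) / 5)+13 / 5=15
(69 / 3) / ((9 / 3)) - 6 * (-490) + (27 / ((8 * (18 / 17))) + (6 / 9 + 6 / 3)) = 2953.52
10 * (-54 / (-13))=540 / 13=41.54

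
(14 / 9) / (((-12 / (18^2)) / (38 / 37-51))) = 77658 / 37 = 2098.86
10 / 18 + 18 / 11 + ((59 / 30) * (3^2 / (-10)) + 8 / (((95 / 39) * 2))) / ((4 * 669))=367763581 / 167785200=2.19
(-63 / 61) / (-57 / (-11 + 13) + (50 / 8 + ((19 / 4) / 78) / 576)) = 11321856 / 243912953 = 0.05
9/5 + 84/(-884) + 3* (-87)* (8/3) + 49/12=-9152207/13260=-690.21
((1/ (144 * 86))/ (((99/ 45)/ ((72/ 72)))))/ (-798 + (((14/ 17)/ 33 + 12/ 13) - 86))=-1105/ 26584724544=-0.00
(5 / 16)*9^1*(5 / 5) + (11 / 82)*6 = 2373 / 656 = 3.62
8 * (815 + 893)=13664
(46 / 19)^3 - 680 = -665.81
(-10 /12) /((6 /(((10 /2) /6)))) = -25 /216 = -0.12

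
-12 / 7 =-1.71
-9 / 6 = -3 / 2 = -1.50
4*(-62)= -248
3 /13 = 0.23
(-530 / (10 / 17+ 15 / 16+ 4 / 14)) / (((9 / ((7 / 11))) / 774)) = -607490240 / 37939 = -16012.29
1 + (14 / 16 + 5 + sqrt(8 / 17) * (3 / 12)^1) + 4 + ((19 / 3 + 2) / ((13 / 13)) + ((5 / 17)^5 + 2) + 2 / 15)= 21.52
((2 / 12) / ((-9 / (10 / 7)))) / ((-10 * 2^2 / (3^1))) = 1 / 504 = 0.00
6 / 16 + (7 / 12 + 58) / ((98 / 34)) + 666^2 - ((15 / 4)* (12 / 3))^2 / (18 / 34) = 521146399 / 1176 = 443151.70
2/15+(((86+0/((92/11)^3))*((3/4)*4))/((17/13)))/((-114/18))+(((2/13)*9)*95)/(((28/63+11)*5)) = -186317366/6487455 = -28.72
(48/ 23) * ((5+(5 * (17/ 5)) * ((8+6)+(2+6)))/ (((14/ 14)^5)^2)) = 18192/ 23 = 790.96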